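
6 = 6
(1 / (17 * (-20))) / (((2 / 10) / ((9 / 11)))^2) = -405 / 8228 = -0.05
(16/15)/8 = 0.13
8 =8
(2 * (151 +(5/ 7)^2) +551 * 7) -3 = 203694/ 49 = 4157.02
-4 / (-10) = 2 / 5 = 0.40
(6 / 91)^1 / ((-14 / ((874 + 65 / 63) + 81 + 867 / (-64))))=-3800099 / 856128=-4.44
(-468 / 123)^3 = -3796416 / 68921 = -55.08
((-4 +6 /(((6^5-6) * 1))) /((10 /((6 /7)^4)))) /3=-1118664 /15546475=-0.07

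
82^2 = 6724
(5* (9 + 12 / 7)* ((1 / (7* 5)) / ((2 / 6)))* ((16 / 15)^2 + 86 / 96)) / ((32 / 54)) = 197667 / 12544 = 15.76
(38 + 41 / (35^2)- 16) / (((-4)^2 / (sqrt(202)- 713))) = -19244583 / 19600 + 26991*sqrt(202) / 19600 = -962.29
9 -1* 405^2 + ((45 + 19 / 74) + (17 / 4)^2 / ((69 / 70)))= -3348564205 / 20424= -163952.42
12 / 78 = 2 / 13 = 0.15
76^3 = 438976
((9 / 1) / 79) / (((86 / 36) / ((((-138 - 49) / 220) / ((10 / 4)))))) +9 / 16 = 742293 / 1358800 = 0.55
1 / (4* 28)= 1 / 112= 0.01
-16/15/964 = -4/3615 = -0.00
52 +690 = 742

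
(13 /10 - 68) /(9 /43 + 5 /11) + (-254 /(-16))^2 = 7613409 /50240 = 151.54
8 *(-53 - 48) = -808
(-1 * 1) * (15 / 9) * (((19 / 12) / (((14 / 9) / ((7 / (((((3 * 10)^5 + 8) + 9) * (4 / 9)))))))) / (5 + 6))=-855 / 8553605984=-0.00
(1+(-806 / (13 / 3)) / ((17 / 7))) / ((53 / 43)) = -55255 / 901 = -61.33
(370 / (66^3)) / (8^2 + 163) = 185 / 32630796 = 0.00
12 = 12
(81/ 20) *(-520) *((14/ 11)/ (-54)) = 546/ 11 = 49.64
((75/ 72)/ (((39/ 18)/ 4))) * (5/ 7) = 1.37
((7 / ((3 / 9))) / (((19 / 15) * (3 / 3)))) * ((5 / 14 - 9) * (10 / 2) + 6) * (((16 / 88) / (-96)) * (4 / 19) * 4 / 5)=1563 / 7942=0.20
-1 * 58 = -58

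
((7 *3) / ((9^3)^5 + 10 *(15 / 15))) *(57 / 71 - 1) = -294 / 14618270378720789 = -0.00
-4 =-4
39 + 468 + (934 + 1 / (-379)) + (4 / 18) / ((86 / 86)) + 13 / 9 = 1640309 / 1137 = 1442.66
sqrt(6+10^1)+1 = 5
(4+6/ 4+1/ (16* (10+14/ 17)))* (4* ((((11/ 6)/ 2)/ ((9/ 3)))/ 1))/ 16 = 19811/ 47104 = 0.42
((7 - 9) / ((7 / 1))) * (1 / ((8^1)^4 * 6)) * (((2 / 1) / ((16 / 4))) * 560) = -5 / 1536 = -0.00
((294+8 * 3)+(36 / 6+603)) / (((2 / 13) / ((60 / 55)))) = 72306 / 11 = 6573.27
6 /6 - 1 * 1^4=0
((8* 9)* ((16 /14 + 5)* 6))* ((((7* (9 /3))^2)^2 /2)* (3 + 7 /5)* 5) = 5677067088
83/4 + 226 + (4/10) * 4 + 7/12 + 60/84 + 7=26948/105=256.65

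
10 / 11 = 0.91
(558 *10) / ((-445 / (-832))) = 928512 / 89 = 10432.72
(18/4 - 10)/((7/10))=-7.86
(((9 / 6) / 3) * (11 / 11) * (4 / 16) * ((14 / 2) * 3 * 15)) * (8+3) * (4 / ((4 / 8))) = 3465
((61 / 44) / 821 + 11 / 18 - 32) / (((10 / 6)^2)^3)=-826562961 / 564437500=-1.46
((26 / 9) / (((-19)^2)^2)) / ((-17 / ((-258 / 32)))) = 559 / 53170968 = 0.00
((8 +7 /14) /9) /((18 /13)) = 221 /324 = 0.68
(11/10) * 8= 8.80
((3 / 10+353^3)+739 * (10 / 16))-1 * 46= 1759495727 / 40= 43987393.18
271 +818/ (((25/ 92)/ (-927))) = -69755537/ 25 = -2790221.48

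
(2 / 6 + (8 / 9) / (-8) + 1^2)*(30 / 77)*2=20 / 21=0.95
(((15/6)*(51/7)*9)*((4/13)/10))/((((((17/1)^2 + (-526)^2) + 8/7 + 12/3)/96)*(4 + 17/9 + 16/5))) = 1982880/10308551747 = 0.00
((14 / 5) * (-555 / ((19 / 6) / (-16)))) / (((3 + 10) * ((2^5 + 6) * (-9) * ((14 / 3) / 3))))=-5328 / 4693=-1.14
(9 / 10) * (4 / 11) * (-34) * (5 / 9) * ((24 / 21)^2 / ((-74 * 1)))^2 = -0.00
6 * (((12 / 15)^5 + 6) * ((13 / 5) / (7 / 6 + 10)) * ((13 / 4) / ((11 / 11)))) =30076254 / 1046875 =28.73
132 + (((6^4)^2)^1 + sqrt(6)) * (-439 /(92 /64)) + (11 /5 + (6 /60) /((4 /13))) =-512940734.57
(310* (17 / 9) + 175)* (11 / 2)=75295 / 18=4183.06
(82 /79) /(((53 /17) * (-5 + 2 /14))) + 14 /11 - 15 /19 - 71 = -61767989 /875083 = -70.59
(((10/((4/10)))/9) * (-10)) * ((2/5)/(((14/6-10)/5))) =500/69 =7.25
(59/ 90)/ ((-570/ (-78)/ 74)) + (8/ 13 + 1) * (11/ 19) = 420902/ 55575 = 7.57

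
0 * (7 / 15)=0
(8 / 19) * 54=432 / 19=22.74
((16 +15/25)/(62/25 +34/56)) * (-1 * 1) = -11620/2161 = -5.38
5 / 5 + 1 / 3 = 4 / 3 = 1.33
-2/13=-0.15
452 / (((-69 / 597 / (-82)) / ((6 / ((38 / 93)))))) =2057830344 / 437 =4708993.92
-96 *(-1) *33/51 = 1056/17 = 62.12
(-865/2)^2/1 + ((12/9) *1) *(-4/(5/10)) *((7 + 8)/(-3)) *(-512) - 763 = 1907839/12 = 158986.58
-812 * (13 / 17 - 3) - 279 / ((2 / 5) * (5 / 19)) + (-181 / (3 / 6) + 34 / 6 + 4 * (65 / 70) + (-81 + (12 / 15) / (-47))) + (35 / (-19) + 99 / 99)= -4048515589 / 3188010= -1269.92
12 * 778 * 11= 102696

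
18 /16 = 9 /8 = 1.12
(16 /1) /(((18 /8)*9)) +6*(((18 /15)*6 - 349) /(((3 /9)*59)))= -2472842 /23895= -103.49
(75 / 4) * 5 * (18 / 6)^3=10125 / 4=2531.25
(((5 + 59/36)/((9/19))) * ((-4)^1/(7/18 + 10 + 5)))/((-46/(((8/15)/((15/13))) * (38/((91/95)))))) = 1.45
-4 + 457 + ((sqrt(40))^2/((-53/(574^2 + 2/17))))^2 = 50195606762683453/811801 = 61832403215.42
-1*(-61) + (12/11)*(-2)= 647/11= 58.82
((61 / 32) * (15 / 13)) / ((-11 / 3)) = -2745 / 4576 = -0.60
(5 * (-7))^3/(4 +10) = -6125/2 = -3062.50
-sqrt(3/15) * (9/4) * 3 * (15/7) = -81 * sqrt(5)/28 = -6.47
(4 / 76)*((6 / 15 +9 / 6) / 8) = 1 / 80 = 0.01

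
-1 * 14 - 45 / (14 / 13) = -781 / 14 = -55.79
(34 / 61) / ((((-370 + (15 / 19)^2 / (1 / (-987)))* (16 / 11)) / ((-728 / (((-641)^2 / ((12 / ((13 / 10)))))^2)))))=1360941120 / 9522522519950464817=0.00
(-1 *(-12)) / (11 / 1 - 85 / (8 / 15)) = -96 / 1187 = -0.08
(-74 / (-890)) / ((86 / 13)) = 481 / 38270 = 0.01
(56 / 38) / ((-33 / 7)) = -196 / 627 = -0.31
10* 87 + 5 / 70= 12181 / 14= 870.07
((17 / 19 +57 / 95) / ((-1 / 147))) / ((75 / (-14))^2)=-1363768 / 178125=-7.66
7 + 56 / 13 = 147 / 13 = 11.31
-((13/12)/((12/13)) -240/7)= 33377/1008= 33.11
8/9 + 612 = 5516/9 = 612.89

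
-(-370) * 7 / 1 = 2590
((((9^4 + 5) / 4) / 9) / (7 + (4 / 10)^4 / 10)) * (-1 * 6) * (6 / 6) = -10259375 / 65649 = -156.28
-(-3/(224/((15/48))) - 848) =848.00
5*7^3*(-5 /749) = -1225 /107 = -11.45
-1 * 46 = -46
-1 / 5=-0.20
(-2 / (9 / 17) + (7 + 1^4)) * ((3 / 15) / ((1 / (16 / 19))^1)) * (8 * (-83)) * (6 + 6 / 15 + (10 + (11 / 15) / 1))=-5460736 / 675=-8089.98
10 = 10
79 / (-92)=-79 / 92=-0.86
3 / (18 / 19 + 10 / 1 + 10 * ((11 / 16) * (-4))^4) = 7296 / 1417519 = 0.01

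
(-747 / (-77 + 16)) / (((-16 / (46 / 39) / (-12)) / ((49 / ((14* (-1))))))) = -120267 / 3172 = -37.92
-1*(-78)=78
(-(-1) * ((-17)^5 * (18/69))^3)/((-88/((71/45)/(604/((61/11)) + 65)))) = 5238688943044.61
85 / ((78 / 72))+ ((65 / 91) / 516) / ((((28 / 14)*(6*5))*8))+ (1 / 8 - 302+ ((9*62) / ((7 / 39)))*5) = 69063060253 / 4507776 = 15320.87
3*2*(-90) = -540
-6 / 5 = -1.20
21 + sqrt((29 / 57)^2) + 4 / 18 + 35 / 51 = 65167 / 2907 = 22.42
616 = 616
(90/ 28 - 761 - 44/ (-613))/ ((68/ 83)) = -539724183/ 583576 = -924.86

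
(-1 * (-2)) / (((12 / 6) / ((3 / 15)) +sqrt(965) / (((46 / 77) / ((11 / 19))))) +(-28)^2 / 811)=-11019727119568 / 394914977615149 +973792772876 * sqrt(965) / 394914977615149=0.05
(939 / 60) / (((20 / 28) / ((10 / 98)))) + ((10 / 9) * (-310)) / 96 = -10223 / 7560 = -1.35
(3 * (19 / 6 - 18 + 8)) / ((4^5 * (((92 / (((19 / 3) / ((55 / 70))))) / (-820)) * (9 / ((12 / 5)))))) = 223573 / 582912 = 0.38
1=1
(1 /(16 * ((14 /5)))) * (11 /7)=55 /1568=0.04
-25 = -25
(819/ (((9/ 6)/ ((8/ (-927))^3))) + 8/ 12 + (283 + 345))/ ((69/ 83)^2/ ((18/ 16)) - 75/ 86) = -98899199174838892/ 40552944585903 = -2438.77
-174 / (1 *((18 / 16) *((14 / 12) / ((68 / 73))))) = -63104 / 511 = -123.49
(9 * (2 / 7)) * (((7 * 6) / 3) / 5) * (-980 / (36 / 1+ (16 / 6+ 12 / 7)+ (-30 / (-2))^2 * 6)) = -74088 / 14599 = -5.07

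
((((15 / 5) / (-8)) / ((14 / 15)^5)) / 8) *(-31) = 70621875 / 34420736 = 2.05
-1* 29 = -29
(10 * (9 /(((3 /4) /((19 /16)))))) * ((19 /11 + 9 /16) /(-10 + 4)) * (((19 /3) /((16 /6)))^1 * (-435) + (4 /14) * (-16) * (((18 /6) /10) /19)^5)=180411397441205307 /3211109440000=56183.51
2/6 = 1/3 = 0.33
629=629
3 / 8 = 0.38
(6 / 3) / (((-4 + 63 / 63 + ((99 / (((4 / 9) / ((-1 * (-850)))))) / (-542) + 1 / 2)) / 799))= -1732232 / 381385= -4.54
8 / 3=2.67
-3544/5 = -708.80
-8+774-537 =229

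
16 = 16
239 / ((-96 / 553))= -132167 / 96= -1376.74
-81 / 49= -1.65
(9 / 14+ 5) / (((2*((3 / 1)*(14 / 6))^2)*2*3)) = 0.01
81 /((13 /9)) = 729 /13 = 56.08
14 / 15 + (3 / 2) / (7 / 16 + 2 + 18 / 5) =2854 / 2415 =1.18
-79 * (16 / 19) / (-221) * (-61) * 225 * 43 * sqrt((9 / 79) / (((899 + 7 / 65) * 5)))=-14164200 * sqrt(60019934) / 122698979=-894.33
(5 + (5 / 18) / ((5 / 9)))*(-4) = -22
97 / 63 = 1.54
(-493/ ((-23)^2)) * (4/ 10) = -986/ 2645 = -0.37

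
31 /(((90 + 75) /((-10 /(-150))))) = 31 /2475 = 0.01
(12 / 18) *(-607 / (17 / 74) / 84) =-22459 / 1071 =-20.97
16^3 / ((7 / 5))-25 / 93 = 1904465 / 651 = 2925.45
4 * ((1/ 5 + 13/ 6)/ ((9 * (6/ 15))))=71/ 27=2.63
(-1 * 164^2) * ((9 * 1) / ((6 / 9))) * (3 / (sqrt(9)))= -363096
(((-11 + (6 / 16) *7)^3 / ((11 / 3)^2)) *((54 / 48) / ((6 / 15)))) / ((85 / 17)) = -24361803 / 991232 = -24.58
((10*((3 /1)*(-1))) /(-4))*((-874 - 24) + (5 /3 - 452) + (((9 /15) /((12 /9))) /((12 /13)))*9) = -322547 /32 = -10079.59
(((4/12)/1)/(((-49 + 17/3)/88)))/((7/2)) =-88/455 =-0.19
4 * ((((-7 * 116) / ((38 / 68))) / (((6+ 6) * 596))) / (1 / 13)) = -89726 / 8493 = -10.56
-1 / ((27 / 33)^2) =-121 / 81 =-1.49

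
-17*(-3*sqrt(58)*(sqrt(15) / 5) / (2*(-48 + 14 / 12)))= -153*sqrt(870) / 1405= -3.21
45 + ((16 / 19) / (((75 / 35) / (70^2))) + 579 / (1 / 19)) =739382 / 57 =12971.61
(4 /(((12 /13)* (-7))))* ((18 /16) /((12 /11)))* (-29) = 4147 /224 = 18.51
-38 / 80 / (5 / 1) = -19 / 200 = -0.10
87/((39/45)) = 1305/13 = 100.38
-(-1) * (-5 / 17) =-5 / 17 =-0.29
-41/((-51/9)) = 123/17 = 7.24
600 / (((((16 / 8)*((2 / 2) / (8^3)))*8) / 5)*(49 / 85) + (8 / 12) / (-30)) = -73440000 / 2279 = -32224.66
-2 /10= -1 /5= -0.20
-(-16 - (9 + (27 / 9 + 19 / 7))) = 215 / 7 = 30.71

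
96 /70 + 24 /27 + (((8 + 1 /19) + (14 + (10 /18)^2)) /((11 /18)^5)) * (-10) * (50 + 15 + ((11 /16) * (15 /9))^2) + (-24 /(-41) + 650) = -13699432307972749 /79038999270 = -173324.97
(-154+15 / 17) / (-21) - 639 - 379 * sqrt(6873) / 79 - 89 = -257293 / 357 - 379 * sqrt(6873) / 79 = -1118.44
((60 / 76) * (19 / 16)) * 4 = 15 / 4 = 3.75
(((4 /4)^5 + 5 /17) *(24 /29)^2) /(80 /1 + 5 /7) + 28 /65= 9277772 /21002293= 0.44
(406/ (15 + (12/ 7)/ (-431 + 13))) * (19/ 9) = 11285582/ 197451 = 57.16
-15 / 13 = -1.15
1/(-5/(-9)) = 9/5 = 1.80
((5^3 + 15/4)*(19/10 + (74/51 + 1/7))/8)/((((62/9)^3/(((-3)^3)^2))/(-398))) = -45289239221907/907553024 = -49902.58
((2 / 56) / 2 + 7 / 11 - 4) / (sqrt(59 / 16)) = -2061*sqrt(59) / 9086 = -1.74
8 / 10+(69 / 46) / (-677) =5401 / 6770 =0.80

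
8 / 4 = 2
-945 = -945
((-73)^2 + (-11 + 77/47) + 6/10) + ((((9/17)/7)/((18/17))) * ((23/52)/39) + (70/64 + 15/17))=2414711181601/453704160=5322.22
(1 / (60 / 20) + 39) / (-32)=-59 / 48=-1.23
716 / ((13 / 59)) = 42244 / 13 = 3249.54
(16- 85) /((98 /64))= -2208 /49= -45.06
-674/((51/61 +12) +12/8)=-82228/1749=-47.01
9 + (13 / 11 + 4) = 156 / 11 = 14.18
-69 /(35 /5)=-69 /7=-9.86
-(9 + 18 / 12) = -10.50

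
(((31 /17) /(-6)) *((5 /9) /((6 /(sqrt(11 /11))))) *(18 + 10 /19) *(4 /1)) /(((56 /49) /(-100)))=4774000 /26163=182.47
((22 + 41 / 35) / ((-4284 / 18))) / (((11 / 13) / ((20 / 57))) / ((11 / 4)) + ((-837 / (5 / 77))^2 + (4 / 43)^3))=-4191211505 / 7152470656236735676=-0.00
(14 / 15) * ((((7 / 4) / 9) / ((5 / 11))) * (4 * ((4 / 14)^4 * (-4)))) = -1408 / 33075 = -0.04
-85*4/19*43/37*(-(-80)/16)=-73100/703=-103.98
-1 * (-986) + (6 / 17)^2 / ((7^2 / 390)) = 13976786 / 14161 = 986.99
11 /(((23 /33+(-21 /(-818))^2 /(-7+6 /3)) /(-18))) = -21860281080 /76934707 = -284.14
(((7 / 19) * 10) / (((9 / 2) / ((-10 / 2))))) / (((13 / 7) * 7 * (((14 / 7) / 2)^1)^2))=-700 / 2223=-0.31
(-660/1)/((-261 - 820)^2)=-660/1168561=-0.00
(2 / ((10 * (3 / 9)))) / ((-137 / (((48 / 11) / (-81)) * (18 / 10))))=16 / 37675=0.00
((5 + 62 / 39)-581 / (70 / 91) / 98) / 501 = -6101 / 2735460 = -0.00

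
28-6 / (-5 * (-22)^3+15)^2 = 79410660694 / 2836095025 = 28.00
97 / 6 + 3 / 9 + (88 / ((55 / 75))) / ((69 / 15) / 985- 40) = 1772747 / 131318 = 13.50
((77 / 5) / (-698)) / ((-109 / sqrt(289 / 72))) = 1309* sqrt(2) / 4564920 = 0.00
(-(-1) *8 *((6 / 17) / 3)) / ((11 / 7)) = 0.60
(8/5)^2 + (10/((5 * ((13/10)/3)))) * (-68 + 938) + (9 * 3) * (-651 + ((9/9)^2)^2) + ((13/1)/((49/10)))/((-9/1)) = -1939524088/143325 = -13532.35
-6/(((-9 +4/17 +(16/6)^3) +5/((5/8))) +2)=-2754/9271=-0.30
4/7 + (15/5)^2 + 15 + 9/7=181/7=25.86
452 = 452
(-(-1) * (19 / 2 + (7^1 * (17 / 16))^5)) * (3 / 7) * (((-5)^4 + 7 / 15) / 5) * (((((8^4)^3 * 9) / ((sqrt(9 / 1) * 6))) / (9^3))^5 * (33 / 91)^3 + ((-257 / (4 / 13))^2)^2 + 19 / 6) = 1827463677508154498246789164989209382521632484898996696261835194649270613 / 134972715660313576472366284800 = 13539504399595399147795260000000000000000000.00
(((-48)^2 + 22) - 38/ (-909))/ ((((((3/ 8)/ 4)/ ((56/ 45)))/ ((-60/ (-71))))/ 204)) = 1030595657728/ 193617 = 5322857.28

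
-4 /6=-2 /3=-0.67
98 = 98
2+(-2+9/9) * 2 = 0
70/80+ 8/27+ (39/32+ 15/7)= 27415/6048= 4.53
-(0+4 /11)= -4 /11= -0.36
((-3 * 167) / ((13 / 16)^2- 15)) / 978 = 21376 / 598373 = 0.04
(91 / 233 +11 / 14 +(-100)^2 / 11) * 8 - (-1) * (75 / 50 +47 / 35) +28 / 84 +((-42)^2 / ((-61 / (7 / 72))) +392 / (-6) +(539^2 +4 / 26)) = 21179932675043 / 71136065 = 297738.32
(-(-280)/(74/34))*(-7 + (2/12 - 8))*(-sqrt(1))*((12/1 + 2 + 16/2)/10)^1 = 466004/111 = 4198.23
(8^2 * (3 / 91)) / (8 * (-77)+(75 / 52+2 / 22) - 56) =-8448 / 2684549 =-0.00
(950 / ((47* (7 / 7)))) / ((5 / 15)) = 2850 / 47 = 60.64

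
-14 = -14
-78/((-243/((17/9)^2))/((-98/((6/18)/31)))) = -22827532/2187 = -10437.83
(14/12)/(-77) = -1/66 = -0.02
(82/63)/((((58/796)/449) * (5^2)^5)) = 14653564/17841796875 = 0.00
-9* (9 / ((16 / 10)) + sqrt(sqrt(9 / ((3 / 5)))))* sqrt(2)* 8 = sqrt(2)* (-405 - 72* 15^(1 / 4)) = -773.14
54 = 54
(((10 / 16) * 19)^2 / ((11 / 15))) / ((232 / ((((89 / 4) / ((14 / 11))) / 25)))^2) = 94362873 / 54013460480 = 0.00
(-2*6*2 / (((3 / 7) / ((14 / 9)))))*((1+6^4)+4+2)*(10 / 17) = -10215520 / 153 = -66768.10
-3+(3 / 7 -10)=-88 / 7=-12.57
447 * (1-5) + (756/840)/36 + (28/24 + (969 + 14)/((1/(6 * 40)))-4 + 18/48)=7023887/30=234129.57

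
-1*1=-1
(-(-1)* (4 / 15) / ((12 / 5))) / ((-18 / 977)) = -977 / 162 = -6.03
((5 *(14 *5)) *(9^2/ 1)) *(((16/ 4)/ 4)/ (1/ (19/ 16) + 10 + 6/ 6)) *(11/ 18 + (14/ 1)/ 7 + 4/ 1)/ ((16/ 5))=79135/ 16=4945.94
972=972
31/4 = 7.75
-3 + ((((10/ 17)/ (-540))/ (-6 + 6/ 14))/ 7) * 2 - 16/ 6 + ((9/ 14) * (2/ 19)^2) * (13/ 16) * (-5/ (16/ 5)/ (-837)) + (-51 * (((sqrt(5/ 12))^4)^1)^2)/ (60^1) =-8173834471969/ 1435966092288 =-5.69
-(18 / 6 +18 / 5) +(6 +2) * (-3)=-153 / 5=-30.60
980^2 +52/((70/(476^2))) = 5643568/5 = 1128713.60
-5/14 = -0.36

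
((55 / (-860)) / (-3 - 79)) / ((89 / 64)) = 88 / 156907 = 0.00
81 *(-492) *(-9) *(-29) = -10401372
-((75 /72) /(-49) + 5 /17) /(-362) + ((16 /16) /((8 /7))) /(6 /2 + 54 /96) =33876797 /137504976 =0.25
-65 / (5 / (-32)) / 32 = 13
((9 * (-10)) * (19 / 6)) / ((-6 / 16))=760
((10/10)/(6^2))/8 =1/288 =0.00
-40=-40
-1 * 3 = -3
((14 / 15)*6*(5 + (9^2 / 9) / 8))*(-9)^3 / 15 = -83349 / 50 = -1666.98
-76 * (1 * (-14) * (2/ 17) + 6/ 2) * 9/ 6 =-2622/ 17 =-154.24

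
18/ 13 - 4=-34/ 13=-2.62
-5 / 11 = -0.45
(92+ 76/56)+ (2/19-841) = -198845/266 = -747.54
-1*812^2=-659344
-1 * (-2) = 2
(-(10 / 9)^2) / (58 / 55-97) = 5500 / 427437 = 0.01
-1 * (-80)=80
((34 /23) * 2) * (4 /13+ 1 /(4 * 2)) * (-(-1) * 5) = 3825 /598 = 6.40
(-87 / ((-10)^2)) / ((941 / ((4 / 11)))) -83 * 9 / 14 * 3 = -579915993 / 3622850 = -160.07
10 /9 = 1.11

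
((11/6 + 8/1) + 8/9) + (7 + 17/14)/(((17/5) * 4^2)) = 372647/34272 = 10.87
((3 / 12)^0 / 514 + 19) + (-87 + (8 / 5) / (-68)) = -2971863 / 43690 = -68.02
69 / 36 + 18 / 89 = 2263 / 1068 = 2.12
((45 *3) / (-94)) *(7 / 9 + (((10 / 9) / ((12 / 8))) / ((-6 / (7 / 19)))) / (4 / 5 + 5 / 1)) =-171815 / 155382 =-1.11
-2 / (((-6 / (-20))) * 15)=-4 / 9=-0.44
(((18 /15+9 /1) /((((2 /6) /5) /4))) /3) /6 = 34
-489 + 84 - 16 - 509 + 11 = -919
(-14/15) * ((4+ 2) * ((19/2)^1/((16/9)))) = -29.92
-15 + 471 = 456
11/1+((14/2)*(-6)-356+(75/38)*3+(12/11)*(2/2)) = -158835/418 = -379.99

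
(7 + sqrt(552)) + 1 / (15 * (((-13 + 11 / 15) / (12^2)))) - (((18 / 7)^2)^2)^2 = -252634726705 / 132590423 + 2 * sqrt(138) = -1881.88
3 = 3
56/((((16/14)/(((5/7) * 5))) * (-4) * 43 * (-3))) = 175/516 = 0.34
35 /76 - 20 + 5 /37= -54565 /2812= -19.40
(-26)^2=676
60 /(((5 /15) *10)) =18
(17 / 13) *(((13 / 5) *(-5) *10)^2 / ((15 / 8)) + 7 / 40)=18387557 / 1560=11786.90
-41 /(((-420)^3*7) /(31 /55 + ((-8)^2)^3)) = 591135991 /28523880000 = 0.02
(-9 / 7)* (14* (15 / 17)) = -270 / 17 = -15.88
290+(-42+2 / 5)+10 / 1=1292 / 5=258.40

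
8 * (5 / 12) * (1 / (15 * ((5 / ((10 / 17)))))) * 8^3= 2048 / 153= 13.39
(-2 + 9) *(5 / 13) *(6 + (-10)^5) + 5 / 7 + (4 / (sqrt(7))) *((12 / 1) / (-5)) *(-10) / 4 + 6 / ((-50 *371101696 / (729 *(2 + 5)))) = -4638480566812431 / 17229721600 + 24 *sqrt(7) / 7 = -269204.83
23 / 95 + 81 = 7718 / 95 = 81.24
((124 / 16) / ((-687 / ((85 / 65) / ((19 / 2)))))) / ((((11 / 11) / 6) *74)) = -527 / 4185662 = -0.00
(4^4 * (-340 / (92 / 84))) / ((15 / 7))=-852992 / 23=-37086.61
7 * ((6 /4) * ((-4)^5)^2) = 11010048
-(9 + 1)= -10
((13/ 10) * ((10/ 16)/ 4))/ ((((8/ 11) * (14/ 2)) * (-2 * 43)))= -143/ 308224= -0.00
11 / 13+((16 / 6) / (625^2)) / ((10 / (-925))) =0.85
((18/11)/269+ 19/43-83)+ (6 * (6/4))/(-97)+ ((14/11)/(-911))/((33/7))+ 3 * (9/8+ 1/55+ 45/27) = -1101469845662347/14841488612280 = -74.22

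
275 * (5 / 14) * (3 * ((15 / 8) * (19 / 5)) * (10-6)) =235125 / 28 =8397.32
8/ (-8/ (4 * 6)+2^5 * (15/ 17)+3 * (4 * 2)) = 408/ 2647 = 0.15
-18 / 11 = -1.64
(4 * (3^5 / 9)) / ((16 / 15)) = 405 / 4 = 101.25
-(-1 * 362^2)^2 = -17172529936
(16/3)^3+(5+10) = 4501/27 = 166.70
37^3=50653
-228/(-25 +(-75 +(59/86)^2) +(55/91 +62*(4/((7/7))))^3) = -0.00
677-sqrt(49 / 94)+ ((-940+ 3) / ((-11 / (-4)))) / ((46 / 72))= 36353 / 253-7 * sqrt(94) / 94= 142.97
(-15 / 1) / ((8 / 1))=-15 / 8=-1.88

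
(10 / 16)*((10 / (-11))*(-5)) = 125 / 44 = 2.84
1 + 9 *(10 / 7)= 97 / 7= 13.86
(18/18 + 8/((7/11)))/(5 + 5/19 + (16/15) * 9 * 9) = 9025/60956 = 0.15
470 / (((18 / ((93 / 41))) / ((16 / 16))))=7285 / 123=59.23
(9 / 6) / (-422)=-3 / 844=-0.00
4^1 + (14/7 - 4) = 2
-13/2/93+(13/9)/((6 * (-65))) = -308/4185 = -0.07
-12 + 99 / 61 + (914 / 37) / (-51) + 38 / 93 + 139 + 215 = 343.55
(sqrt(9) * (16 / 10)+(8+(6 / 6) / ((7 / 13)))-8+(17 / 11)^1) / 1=3158 / 385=8.20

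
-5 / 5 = -1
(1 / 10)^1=1 / 10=0.10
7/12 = 0.58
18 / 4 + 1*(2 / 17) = 157 / 34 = 4.62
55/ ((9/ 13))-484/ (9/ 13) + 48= -1715/ 3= -571.67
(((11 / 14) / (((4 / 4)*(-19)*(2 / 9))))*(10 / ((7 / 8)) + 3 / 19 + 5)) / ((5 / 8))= -436788 / 88445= -4.94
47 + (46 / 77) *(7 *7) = 839 / 11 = 76.27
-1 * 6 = -6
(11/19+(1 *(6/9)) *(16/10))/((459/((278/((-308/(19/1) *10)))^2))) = 24595633/2332638000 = 0.01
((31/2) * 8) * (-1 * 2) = -248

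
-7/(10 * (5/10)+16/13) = -91/81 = -1.12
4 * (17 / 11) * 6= 408 / 11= 37.09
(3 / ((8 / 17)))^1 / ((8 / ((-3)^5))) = -12393 / 64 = -193.64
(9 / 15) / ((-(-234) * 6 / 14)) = 7 / 1170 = 0.01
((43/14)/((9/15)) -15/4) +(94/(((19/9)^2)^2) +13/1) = 209103103/10946964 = 19.10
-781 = -781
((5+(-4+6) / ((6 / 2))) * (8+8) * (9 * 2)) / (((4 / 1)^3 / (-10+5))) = -255 / 2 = -127.50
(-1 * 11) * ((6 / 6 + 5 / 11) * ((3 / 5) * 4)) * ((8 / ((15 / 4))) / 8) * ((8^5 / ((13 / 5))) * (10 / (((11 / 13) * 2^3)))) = -2097152 / 11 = -190650.18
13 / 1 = 13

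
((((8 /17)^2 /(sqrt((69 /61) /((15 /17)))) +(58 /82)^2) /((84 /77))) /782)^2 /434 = 101761 * sqrt(119255) /56715017662876167 +153425913699971 /167940059524779933343104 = 0.00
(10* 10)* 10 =1000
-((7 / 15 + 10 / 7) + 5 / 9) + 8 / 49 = -5044 / 2205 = -2.29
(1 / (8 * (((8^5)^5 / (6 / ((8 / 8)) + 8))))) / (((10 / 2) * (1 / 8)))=7 / 94447329657392904273920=0.00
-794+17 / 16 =-12687 / 16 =-792.94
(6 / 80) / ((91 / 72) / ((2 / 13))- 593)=-54 / 421045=-0.00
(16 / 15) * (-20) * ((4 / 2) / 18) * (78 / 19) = -1664 / 171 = -9.73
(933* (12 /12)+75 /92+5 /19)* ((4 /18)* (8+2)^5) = 81638450000 /3933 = 20757297.23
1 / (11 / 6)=6 / 11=0.55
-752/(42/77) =-4136/3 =-1378.67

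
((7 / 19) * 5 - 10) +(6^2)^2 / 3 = 8053 / 19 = 423.84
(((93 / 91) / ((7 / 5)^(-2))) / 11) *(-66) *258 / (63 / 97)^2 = -50168788 / 6825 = -7350.74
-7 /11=-0.64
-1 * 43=-43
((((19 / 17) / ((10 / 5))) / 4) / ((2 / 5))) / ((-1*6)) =-95 / 1632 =-0.06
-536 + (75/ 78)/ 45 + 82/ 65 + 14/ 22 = -6873619/ 12870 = -534.08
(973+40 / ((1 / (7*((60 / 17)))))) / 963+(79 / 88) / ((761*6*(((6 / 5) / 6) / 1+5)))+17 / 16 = 176679125413 / 57009322656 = 3.10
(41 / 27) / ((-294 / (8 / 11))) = -164 / 43659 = -0.00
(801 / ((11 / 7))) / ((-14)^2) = 801 / 308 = 2.60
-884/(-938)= 442/469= 0.94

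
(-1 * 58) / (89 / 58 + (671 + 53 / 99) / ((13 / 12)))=-111012 / 1189385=-0.09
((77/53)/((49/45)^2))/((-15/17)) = -25245/18179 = -1.39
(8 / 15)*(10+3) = 104 / 15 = 6.93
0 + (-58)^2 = 3364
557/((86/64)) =17824/43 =414.51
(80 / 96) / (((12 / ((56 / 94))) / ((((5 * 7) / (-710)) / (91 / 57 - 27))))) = 4655 / 57983712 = 0.00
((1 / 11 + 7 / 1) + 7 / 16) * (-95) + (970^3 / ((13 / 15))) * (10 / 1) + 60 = 10530841652.49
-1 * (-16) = 16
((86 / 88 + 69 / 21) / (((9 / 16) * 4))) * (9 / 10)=1313 / 770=1.71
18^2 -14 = 310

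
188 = 188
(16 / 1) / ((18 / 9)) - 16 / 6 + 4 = 28 / 3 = 9.33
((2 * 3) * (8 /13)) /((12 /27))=108 /13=8.31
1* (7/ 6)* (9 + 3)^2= 168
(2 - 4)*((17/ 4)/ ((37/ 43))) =-731/ 74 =-9.88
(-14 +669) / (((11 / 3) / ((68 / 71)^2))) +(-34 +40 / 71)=7232066 / 55451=130.42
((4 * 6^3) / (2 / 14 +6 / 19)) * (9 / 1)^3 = 83770848 / 61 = 1373292.59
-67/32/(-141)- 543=-2449949/4512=-542.99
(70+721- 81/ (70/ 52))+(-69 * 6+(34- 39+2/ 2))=10949/ 35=312.83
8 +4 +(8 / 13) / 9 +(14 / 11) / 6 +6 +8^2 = 105895 / 1287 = 82.28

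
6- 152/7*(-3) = 71.14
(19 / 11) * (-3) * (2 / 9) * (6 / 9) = -76 / 99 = -0.77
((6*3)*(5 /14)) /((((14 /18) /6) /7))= 2430 /7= 347.14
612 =612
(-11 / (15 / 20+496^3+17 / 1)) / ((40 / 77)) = -847 / 4880958150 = -0.00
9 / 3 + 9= 12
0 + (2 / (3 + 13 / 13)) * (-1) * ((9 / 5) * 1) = -9 / 10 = -0.90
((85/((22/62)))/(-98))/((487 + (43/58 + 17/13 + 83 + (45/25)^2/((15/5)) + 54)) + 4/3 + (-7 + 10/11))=-74504625/18970163261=-0.00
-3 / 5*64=-192 / 5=-38.40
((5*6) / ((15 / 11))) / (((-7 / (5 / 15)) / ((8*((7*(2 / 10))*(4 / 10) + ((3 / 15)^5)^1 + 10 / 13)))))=-9506288 / 853125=-11.14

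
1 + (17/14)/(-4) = 39/56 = 0.70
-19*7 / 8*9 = -1197 / 8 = -149.62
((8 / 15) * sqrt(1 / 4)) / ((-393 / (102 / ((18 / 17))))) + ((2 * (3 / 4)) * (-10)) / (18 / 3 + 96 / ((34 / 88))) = -3170177 / 25501770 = -0.12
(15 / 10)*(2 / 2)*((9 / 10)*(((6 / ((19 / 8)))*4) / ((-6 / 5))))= -216 / 19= -11.37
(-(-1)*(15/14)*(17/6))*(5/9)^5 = 265625/1653372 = 0.16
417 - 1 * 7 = 410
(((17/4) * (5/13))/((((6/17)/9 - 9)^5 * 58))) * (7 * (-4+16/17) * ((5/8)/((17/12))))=10655191575/2312272369310612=0.00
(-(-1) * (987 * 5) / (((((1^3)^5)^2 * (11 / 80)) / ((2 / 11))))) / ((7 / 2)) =225600 / 121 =1864.46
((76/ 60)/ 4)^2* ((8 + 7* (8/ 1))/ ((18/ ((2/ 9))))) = 1444/ 18225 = 0.08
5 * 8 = 40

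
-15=-15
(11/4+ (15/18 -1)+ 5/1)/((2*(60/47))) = 4277/1440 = 2.97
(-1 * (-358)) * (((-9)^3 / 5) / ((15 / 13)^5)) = -398768682 / 15625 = -25521.20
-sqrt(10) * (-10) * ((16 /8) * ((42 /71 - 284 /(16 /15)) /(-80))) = 75447 * sqrt(10) /1136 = 210.02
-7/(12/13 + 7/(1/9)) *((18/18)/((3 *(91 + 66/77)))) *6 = -1274/534333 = -0.00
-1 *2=-2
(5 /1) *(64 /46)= 160 /23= 6.96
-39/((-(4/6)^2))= 351/4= 87.75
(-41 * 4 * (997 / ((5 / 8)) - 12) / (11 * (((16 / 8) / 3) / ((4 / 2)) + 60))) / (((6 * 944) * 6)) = -81139 / 7048140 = -0.01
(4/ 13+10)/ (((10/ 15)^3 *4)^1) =1809/ 208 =8.70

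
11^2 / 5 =121 / 5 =24.20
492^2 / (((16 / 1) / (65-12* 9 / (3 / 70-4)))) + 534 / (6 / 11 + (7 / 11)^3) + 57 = 413673971364 / 296113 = 1397013.88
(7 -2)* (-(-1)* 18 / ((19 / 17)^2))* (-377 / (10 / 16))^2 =47318723712 / 1805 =26215359.40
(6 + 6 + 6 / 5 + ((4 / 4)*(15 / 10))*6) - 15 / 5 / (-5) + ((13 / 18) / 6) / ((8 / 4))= 24689 / 1080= 22.86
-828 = -828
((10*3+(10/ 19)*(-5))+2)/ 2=279/ 19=14.68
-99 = -99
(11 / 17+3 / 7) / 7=128 / 833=0.15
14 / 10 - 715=-3568 / 5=-713.60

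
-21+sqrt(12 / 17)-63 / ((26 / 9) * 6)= -1281 / 52+2 * sqrt(51) / 17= -23.79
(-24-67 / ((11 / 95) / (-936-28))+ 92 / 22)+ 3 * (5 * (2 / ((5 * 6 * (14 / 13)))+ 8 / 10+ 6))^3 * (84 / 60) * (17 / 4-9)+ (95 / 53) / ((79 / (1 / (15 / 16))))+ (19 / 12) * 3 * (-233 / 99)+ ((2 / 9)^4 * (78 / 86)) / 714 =-429402505410565508377 / 1731805535386080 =-247950.76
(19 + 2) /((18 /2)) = 7 /3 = 2.33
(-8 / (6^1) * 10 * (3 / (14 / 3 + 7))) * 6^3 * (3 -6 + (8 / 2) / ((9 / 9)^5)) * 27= -139968 / 7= -19995.43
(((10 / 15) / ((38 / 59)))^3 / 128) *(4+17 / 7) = 1026895 / 18436992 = 0.06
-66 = -66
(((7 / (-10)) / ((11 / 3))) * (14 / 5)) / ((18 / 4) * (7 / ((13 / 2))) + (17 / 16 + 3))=-30576 / 509575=-0.06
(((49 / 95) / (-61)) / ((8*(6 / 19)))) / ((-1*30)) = 49 / 439200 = 0.00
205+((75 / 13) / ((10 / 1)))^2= 138805 / 676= 205.33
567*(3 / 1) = 1701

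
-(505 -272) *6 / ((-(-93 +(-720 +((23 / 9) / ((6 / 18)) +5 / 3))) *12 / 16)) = -5592 / 2411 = -2.32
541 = 541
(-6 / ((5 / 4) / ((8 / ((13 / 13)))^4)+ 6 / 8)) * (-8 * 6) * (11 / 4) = 12976128 / 12293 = 1055.57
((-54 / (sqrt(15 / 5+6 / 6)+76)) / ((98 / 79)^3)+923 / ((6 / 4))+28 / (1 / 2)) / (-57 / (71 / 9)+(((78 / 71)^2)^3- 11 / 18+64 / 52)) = -9464936797262543608833 / 68383270432150268756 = -138.41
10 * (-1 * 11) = -110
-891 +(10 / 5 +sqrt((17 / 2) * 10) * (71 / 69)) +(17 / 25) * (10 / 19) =-84421 / 95 +71 * sqrt(85) / 69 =-879.16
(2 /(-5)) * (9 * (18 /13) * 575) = -37260 /13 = -2866.15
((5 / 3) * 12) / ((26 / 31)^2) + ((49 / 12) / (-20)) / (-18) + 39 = 67.44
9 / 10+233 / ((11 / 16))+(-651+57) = -27961 / 110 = -254.19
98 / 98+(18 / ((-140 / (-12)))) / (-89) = 3061 / 3115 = 0.98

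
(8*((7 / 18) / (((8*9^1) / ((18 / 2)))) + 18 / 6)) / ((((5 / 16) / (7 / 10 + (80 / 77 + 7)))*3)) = 3938708 / 17325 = 227.34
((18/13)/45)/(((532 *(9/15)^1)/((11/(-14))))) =-11/145236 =-0.00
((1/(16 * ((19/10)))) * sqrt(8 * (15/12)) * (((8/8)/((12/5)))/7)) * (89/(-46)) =-2225 * sqrt(10)/587328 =-0.01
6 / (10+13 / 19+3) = 57 / 130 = 0.44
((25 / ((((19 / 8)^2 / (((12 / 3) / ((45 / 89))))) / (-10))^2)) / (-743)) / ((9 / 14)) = -726754918400 / 70587978687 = -10.30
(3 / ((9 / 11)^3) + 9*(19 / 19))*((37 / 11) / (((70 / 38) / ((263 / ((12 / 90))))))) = 325219751 / 6237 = 52143.62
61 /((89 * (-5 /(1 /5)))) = -61 /2225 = -0.03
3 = 3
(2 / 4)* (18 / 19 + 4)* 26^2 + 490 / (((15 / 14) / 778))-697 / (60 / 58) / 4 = 357309.10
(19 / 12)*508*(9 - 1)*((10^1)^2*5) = 9652000 / 3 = 3217333.33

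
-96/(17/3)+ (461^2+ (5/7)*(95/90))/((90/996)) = 37783120391/16065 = 2351890.47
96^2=9216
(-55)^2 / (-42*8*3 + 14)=-3025 / 994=-3.04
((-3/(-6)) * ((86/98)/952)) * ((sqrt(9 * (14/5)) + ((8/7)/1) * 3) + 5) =129 * sqrt(70)/466480 + 2537/653072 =0.01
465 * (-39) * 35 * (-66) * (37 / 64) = 774999225 / 32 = 24218725.78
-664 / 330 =-332 / 165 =-2.01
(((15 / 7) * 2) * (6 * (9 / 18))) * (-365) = -32850 / 7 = -4692.86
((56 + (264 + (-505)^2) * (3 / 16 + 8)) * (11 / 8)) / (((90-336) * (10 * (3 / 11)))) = -4283.85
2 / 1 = 2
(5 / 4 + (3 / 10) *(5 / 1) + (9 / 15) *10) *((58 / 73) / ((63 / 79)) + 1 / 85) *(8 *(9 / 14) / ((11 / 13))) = 5122897 / 95557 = 53.61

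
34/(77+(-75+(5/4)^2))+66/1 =4306/57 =75.54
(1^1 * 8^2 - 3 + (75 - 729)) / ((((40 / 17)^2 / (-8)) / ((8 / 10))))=171377 / 250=685.51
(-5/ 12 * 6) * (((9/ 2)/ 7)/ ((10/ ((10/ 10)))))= -9/ 56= -0.16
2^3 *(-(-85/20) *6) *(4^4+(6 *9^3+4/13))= 12279576/13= 944582.77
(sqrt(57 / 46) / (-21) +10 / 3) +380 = 1150 / 3 - sqrt(2622) / 966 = 383.28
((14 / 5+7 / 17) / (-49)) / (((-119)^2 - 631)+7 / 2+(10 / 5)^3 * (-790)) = -26 / 2861355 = -0.00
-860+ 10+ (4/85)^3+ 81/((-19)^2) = -188394489021/221699125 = -849.78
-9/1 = -9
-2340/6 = -390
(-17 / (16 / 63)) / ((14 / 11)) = -1683 / 32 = -52.59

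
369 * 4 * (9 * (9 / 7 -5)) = -345384 / 7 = -49340.57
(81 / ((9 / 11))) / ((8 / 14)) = 693 / 4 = 173.25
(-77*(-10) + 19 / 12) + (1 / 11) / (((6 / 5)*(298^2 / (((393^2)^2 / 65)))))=1084.66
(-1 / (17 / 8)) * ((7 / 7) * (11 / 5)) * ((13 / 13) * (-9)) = 9.32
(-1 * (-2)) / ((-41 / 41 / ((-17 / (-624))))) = -17 / 312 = -0.05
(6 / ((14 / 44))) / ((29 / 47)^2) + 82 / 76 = 11321711 / 223706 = 50.61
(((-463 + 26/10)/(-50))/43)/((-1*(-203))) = 1151/1091125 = 0.00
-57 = -57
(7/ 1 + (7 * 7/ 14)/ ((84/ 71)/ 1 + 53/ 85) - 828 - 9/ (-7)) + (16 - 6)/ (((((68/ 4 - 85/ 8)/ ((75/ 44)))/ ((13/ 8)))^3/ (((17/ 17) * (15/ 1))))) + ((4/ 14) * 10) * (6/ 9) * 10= -5382694418948821/ 6844505309664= -786.43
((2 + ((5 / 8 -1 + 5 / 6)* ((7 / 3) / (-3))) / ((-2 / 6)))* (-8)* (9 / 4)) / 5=-221 / 20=-11.05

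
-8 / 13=-0.62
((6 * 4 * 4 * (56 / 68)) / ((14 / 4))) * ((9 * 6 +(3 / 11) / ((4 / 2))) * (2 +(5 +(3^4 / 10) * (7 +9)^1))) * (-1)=-156182976 / 935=-167040.62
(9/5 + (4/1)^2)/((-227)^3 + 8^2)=-89/58485095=-0.00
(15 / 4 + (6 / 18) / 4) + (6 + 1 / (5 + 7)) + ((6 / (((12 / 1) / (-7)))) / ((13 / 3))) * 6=791 / 156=5.07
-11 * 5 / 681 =-0.08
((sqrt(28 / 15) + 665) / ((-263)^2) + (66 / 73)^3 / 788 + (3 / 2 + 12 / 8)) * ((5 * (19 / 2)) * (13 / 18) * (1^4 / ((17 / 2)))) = 247 * sqrt(105) / 31748571 + 9854382084233245 / 811031522469093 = 12.15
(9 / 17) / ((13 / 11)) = 99 / 221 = 0.45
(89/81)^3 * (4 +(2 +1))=4934783/531441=9.29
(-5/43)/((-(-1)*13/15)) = -75/559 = -0.13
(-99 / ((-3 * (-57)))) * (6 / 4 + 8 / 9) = -473 / 342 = -1.38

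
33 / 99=0.33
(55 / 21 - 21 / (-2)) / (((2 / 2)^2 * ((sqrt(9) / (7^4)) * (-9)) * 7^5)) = -551 / 7938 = -0.07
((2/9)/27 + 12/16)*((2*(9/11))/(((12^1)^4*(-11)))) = -67/12317184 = -0.00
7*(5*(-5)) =-175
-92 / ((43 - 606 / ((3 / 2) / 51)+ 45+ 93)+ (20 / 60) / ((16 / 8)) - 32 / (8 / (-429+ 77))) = 552 / 114089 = 0.00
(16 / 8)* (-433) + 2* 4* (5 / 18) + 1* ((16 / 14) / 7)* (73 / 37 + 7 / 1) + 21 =-13727701 / 16317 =-841.31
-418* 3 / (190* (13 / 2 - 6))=-66 / 5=-13.20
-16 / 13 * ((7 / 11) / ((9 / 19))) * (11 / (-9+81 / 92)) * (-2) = -391552 / 87399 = -4.48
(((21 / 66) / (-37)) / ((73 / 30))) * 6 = -630 / 29711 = -0.02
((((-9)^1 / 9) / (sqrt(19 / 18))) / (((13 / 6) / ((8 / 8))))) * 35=-630 * sqrt(38) / 247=-15.72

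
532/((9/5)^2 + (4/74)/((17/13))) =8365700/51599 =162.13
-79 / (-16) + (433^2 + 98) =3001471 / 16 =187591.94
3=3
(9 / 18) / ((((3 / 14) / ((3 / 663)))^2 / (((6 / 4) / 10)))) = 49 / 1465230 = 0.00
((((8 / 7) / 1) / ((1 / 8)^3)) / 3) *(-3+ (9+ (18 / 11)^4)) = 37609472 / 14641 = 2568.78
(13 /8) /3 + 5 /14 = 151 /168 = 0.90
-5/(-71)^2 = -5/5041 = -0.00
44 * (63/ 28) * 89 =8811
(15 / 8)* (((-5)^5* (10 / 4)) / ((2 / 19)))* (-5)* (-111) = -2471484375 / 32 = -77233886.72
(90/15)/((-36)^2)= 1/216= 0.00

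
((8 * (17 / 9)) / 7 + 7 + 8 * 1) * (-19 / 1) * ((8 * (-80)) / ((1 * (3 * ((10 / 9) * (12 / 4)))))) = 1314496 / 63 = 20865.02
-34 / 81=-0.42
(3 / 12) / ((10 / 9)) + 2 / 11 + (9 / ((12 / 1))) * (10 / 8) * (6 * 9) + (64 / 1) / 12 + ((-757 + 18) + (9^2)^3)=350300521 / 660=530758.37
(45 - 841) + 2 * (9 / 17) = -13514 / 17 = -794.94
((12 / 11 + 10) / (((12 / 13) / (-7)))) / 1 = -5551 / 66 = -84.11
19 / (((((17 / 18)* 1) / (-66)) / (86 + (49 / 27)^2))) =-54419420 / 459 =-118560.83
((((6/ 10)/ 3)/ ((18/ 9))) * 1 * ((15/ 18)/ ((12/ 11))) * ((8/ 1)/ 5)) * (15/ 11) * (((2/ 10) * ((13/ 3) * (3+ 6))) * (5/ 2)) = 13/ 4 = 3.25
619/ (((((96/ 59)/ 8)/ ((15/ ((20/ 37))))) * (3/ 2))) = 1351277/ 24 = 56303.21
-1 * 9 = -9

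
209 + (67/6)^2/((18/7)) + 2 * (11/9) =259.94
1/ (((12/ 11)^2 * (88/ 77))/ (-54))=-2541/ 64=-39.70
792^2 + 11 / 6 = 3763595 / 6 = 627265.83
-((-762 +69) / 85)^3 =332812557 / 614125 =541.93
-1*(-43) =43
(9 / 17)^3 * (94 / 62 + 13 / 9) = 66906 / 152303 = 0.44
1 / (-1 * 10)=-1 / 10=-0.10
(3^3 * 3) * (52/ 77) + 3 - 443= -29668/ 77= -385.30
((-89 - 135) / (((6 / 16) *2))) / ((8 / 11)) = -410.67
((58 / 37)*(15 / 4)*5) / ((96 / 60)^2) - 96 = -400281 / 4736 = -84.52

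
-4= -4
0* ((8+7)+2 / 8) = 0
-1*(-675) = 675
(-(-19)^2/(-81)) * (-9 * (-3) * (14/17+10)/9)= 144.71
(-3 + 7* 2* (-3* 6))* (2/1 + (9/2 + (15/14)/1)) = -13515/7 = -1930.71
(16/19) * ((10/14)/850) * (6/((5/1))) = 48/56525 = 0.00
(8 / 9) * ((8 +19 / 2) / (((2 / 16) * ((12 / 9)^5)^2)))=229635 / 32768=7.01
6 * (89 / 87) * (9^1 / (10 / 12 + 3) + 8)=42364 / 667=63.51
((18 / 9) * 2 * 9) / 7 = 36 / 7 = 5.14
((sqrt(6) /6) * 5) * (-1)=-2.04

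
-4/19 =-0.21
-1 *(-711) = 711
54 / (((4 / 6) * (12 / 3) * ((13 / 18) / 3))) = 2187 / 26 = 84.12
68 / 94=34 / 47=0.72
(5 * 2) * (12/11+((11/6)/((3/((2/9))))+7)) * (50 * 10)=36650000/891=41133.56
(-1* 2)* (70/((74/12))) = -840/37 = -22.70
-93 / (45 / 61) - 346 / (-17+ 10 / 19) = -493273 / 4695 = -105.06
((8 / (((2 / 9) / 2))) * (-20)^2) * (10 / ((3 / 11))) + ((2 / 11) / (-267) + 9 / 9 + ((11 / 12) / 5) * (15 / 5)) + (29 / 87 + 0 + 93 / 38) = 1178564192563 / 1116060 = 1056004.33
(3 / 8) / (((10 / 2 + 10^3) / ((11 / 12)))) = 11 / 32160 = 0.00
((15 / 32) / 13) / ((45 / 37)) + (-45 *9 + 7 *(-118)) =-1536251 / 1248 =-1230.97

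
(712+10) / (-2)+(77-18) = -302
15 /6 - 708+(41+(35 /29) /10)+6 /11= -211763 /319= -663.83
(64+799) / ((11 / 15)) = 12945 / 11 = 1176.82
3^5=243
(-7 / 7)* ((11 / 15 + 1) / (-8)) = 0.22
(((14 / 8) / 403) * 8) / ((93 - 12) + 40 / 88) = 0.00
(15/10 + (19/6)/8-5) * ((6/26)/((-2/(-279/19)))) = -41571/7904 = -5.26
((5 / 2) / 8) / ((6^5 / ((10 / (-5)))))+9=559867 / 62208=9.00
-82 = -82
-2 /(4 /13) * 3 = -39 /2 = -19.50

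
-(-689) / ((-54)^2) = 0.24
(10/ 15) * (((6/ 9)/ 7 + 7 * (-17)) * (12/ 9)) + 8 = -18464/ 189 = -97.69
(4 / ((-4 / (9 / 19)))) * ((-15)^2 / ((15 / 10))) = -1350 / 19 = -71.05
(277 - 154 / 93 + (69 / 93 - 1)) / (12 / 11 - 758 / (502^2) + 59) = 35458600826 / 7745333229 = 4.58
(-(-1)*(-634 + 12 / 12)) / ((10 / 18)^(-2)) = -195.37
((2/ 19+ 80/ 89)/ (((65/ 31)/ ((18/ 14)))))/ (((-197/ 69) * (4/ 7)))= -16344099/ 43306510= -0.38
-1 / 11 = -0.09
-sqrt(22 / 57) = -sqrt(1254) / 57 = -0.62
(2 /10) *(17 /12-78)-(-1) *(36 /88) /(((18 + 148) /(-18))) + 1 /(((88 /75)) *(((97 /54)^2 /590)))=72405585407 /515425020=140.48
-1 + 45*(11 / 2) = 493 / 2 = 246.50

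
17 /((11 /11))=17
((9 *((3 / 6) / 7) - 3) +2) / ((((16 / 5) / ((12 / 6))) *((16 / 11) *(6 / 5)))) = -1375 / 10752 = -0.13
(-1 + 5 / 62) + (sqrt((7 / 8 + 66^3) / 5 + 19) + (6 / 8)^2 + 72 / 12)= 2799 / 496 + sqrt(920294) / 4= 245.47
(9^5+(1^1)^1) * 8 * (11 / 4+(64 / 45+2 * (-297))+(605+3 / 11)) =722323220 / 99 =7296194.14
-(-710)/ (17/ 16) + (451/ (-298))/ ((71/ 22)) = 120093103/ 179843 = 667.77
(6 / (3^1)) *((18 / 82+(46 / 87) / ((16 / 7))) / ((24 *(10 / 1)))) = 2573 / 684864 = 0.00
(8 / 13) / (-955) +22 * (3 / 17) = 819254 / 211055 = 3.88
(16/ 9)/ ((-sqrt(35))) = -16 * sqrt(35)/ 315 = -0.30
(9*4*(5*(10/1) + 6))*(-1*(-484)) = 975744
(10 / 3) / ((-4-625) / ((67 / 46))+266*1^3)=-335 / 16668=-0.02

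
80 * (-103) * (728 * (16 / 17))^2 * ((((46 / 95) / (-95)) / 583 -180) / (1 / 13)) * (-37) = -101857567217915610529792 / 304119035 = -334926642187706.57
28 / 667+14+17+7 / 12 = 253129 / 8004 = 31.63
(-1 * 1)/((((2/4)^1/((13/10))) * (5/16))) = -208/25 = -8.32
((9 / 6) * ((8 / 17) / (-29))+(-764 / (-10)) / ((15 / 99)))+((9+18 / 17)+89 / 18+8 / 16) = 3391166 / 6525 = 519.72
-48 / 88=-6 / 11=-0.55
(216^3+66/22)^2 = 101560017134601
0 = 0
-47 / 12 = -3.92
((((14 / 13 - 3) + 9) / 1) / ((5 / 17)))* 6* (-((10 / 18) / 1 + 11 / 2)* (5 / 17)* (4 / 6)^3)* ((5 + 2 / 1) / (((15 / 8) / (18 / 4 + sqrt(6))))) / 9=-2246272 / 15795 - 4492544* sqrt(6) / 142155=-219.63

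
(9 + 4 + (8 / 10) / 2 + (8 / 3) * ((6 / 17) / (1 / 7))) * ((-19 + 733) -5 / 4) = 4843849 / 340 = 14246.61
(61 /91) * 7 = 61 /13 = 4.69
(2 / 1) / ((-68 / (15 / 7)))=-15 / 238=-0.06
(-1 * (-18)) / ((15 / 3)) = 18 / 5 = 3.60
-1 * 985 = -985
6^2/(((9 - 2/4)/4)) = 288/17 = 16.94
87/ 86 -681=-58479/ 86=-679.99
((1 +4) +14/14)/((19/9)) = 54/19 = 2.84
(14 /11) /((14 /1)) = 1 /11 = 0.09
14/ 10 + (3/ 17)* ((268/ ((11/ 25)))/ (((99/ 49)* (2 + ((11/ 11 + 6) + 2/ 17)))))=407071/ 56265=7.23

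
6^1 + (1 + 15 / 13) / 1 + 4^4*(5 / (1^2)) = 16746 / 13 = 1288.15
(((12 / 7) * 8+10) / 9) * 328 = 54448 / 63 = 864.25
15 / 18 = 5 / 6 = 0.83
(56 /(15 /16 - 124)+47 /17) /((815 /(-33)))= -231933 /2480045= -0.09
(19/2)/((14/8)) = 38/7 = 5.43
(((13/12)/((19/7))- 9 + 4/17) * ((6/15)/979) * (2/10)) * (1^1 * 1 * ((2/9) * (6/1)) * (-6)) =5188/948651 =0.01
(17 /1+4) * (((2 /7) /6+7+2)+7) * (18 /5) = 6066 /5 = 1213.20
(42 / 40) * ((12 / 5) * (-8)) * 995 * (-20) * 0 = 0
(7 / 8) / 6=7 / 48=0.15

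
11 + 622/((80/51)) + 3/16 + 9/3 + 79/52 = 428721/1040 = 412.23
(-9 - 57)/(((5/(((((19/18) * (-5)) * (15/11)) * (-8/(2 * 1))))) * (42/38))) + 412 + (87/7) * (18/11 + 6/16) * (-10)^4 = 57762002/231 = 250051.96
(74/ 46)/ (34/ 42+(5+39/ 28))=3108/ 13915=0.22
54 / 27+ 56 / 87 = 230 / 87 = 2.64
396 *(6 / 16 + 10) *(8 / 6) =5478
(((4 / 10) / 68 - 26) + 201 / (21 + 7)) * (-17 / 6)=14927 / 280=53.31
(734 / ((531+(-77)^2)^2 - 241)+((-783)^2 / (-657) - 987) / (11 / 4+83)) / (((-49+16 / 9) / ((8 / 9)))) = 187186030690928 / 444087386650425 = 0.42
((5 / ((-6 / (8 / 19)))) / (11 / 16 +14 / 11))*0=0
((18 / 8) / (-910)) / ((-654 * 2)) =0.00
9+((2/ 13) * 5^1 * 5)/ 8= 493/ 52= 9.48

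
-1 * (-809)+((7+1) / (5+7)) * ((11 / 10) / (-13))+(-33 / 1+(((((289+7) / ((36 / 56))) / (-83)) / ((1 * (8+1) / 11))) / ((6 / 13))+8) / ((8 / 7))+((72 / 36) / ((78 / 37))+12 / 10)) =772.24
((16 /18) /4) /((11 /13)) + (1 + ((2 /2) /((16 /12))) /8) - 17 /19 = 27787 /60192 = 0.46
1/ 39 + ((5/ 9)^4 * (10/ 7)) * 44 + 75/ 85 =69991018/ 10149867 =6.90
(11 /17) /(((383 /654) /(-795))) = -5719230 /6511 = -878.40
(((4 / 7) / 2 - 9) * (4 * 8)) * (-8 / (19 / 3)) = 352.24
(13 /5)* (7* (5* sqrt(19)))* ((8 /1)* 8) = 5824* sqrt(19) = 25386.23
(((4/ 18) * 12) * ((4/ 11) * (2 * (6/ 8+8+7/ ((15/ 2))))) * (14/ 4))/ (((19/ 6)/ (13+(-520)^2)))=1599664976/ 285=5612859.56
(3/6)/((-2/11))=-11/4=-2.75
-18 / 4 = -9 / 2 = -4.50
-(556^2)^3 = -29542602396307456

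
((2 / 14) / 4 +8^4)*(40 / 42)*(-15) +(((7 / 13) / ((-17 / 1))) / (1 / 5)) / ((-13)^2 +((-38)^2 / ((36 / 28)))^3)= -654409808343335790160 / 11183663859244877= -58514.80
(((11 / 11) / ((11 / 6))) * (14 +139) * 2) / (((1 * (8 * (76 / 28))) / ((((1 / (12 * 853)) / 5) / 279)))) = 119 / 221063480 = 0.00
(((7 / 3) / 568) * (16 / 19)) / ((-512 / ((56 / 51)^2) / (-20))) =1715 / 10526247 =0.00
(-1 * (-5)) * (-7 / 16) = -35 / 16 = -2.19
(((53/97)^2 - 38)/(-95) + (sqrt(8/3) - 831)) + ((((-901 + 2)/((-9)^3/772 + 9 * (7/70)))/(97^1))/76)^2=-821.39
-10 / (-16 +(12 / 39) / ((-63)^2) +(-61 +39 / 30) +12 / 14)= 5159700 / 38616629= 0.13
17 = 17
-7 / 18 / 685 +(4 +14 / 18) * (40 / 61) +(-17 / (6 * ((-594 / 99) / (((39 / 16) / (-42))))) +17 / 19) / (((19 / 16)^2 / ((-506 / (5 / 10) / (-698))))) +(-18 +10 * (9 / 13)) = -128391980620583 / 18204469362170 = -7.05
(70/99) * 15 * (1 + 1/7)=400/33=12.12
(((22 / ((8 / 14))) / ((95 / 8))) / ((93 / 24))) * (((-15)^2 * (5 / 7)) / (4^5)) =2475 / 18848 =0.13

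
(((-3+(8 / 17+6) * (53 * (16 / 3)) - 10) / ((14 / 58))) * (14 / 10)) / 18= 2685893 / 4590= 585.16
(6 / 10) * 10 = 6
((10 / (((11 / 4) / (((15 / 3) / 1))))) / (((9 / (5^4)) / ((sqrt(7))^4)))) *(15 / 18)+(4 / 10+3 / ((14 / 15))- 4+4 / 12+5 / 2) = 535962943 / 10395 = 51559.69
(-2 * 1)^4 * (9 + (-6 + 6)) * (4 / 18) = 32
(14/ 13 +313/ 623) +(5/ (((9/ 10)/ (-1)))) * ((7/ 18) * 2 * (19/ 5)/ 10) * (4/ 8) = 994975/ 1312038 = 0.76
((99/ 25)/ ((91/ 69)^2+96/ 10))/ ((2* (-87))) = -157113/ 78280570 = -0.00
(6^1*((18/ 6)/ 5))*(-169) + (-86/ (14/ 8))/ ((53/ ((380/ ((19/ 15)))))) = -886.57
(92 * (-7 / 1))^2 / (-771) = -414736 / 771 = -537.92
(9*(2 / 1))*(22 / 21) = 132 / 7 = 18.86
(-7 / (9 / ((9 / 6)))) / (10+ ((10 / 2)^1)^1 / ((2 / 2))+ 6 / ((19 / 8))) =-133 / 1998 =-0.07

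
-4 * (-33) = 132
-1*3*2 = -6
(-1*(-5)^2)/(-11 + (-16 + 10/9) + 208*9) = -45/3323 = -0.01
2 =2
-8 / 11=-0.73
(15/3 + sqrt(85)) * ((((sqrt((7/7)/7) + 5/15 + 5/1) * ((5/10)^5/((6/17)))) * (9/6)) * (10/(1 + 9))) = 17 * (5 + sqrt(85)) * (3 * sqrt(7) + 112)/2688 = 10.79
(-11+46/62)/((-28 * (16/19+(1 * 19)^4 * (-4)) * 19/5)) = -53/286566728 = -0.00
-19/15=-1.27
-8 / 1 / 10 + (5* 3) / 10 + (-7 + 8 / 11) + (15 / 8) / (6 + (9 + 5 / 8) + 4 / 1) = -94591 / 17270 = -5.48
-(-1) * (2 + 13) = 15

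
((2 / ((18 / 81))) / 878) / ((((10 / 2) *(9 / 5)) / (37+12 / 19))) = 715 / 16682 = 0.04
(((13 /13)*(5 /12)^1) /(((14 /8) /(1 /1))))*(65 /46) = 325 /966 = 0.34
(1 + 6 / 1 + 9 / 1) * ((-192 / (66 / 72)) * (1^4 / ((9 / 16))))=-65536 / 11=-5957.82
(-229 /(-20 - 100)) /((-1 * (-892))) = 229 /107040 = 0.00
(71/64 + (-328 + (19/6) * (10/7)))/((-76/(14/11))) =433261/80256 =5.40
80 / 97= 0.82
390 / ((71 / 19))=7410 / 71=104.37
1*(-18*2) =-36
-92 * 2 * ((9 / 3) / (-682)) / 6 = 46 / 341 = 0.13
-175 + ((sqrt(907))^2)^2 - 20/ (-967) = 795332378/ 967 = 822474.02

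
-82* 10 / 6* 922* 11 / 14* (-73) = 151775030 / 21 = 7227382.38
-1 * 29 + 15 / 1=-14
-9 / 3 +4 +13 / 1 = 14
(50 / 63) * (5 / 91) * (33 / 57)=2750 / 108927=0.03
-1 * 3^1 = -3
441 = 441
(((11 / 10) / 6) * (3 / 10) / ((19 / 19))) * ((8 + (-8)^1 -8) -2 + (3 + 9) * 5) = 11 / 4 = 2.75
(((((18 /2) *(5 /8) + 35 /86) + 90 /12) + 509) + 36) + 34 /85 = 961363 /1720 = 558.93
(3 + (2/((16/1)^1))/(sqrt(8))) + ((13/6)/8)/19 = sqrt(2)/32 + 2749/912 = 3.06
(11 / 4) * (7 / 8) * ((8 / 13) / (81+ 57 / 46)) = 1771 / 98358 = 0.02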